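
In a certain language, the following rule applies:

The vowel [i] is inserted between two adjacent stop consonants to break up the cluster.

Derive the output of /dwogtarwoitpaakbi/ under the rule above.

/g/ and /t/ form a stop–stop cluster, so [i] is inserted between them.
/t/ and /p/ form a stop–stop cluster, so [i] is inserted between them.
/k/ and /b/ form a stop–stop cluster, so [i] is inserted between them.
Surface form: [dwogitarwoitipaakibi].

dwogitarwoitipaakibi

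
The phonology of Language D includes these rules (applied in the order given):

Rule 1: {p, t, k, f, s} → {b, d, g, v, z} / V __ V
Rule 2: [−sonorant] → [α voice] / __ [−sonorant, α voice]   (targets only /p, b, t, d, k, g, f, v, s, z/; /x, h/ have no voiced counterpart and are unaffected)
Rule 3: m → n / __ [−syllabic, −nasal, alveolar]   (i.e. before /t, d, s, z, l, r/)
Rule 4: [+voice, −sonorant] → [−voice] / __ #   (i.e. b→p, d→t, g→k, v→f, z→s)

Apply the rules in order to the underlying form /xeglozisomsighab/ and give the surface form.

xeglozizonsikhap

Rule 1 (intervocalic voicing): /s/ is a voiceless obstruent between vowels /i/ and /o/, so it voices to [z]. /xeglozisomsighab/ → xeglozizomsighab.
Rule 2 (regressive voicing assimilation): /g/ precedes the voiceless obstruent /h/, so it devoices to [k] by assimilation. /xeglozizomsighab/ → xeglozizomsikhab.
Rule 3 (nasal place assimilation): /m/ precedes the alveolar consonant /s/, so it assimilates in place to [n]. /xeglozizomsikhab/ → xeglozizonsikhab.
Rule 4 (final devoicing): /b/ is a voiced obstruent in word-final position, so it devoices to [p]. /xeglozizonsikhab/ → xeglozizonsikhap.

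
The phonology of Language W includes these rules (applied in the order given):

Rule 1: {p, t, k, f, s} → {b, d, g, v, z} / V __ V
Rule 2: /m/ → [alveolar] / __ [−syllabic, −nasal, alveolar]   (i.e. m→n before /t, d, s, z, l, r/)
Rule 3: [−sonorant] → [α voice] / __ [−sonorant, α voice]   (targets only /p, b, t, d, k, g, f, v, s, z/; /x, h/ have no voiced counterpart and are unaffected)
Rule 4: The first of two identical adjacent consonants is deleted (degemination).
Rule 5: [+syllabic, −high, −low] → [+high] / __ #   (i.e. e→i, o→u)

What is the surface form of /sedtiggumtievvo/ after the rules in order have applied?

Rule 1 (intervocalic voicing): no segment meets the environment; /sedtiggumtievvo/ is unchanged.
Rule 2 (nasal place assimilation): /m/ precedes the alveolar consonant /t/, so it assimilates in place to [n]. /sedtiggumtievvo/ → sedtigguntievvo.
Rule 3 (regressive voicing assimilation): /d/ precedes the voiceless obstruent /t/, so it devoices to [t] by assimilation. /sedtigguntievvo/ → settigguntievvo.
Rule 4 (degemination): /tt/ is a geminate; the first /t/ deletes. /gg/ is a geminate; the first /g/ deletes. /vv/ is a geminate; the first /v/ deletes. /settigguntievvo/ → setiguntievo.
Rule 5 (final vowel raising): /o/ is a mid vowel in word-final position, so it raises to [u]. /setiguntievo/ → setiguntievu.

setiguntievu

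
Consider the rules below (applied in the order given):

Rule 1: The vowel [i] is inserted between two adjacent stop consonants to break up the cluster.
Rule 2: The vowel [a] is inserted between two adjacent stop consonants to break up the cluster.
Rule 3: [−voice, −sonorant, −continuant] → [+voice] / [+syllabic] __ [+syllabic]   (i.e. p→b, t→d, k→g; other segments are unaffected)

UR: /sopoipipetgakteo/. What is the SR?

soboibibedigagideo

Rule 1 (stop-cluster i-epenthesis): /t/ and /g/ form a stop–stop cluster, so [i] is inserted between them. /k/ and /t/ form a stop–stop cluster, so [i] is inserted between them. /sopoipipetgakteo/ → sopoipipetigakiteo.
Rule 2 (stop-cluster a-epenthesis): no segment meets the environment; /sopoipipetigakiteo/ is unchanged.
Rule 3 (intervocalic voicing): /p/ is a voiceless stop between vowels /o/ and /o/, so it voices to [b]. /p/ is a voiceless stop between vowels /i/ and /i/, so it voices to [b]. /p/ is a voiceless stop between vowels /i/ and /e/, so it voices to [b]. /t/ is a voiceless stop between vowels /e/ and /i/, so it voices to [d]. /k/ is a voiceless stop between vowels /a/ and /i/, so it voices to [g]. /t/ is a voiceless stop between vowels /i/ and /e/, so it voices to [d]. /sopoipipetigakiteo/ → soboibibedigagideo.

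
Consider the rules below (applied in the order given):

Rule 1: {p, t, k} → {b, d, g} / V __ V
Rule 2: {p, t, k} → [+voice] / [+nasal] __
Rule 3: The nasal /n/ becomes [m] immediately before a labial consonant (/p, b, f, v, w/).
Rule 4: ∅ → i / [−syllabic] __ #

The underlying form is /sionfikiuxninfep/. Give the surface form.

siomfigiuxnimfepi

Rule 1 (intervocalic voicing): /k/ is a voiceless stop between vowels /i/ and /i/, so it voices to [g]. /sionfikiuxninfep/ → sionfigiuxninfep.
Rule 2 (post-nasal voicing): no segment meets the environment; /sionfigiuxninfep/ is unchanged.
Rule 3 (nasal place assimilation): /n/ precedes the labial consonant /f/, so it assimilates in place to [m]. /n/ precedes the labial consonant /f/, so it assimilates in place to [m]. /sionfigiuxninfep/ → siomfigiuxnimfep.
Rule 4 (final i-epenthesis): the form ends in the consonant /p/, so [i] is inserted word-finally. /siomfigiuxnimfep/ → siomfigiuxnimfepi.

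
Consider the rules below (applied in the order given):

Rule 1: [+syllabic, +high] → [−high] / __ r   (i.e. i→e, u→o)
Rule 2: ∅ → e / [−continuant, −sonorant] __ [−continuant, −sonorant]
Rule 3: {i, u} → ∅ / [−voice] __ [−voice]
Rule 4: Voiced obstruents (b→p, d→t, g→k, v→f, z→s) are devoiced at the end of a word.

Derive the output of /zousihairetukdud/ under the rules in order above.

zoushaeretkedut

Rule 1 (pre-rhotic lowering): /i/ is a high vowel immediately before /r/, so it lowers to [e]. /zousihairetukdud/ → zousihaeretukdud.
Rule 2 (stop-cluster e-epenthesis): /k/ and /d/ form a stop–stop cluster, so [e] is inserted between them. /zousihaeretukdud/ → zousihaeretukedud.
Rule 3 (high vowel syncope): /i/ is a high vowel flanked by voiceless consonants /s/ and /h/, so it deletes. /u/ is a high vowel flanked by voiceless consonants /t/ and /k/, so it deletes. /zousihaeretukedud/ → zoushaeretkedud.
Rule 4 (final devoicing): /d/ is a voiced obstruent in word-final position, so it devoices to [t]. /zoushaeretkedud/ → zoushaeretkedut.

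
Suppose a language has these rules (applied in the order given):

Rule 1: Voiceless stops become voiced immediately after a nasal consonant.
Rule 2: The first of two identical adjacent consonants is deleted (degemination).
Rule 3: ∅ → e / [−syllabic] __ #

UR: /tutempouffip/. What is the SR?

Rule 1 (post-nasal voicing): /p/ is a voiceless stop immediately after the nasal /m/, so it voices to [b]. /tutempouffip/ → tutembouffip.
Rule 2 (degemination): /ff/ is a geminate; the first /f/ deletes. /tutembouffip/ → tutemboufip.
Rule 3 (final e-epenthesis): the form ends in the consonant /p/, so [e] is inserted word-finally. /tutemboufip/ → tutemboufipe.

tutemboufipe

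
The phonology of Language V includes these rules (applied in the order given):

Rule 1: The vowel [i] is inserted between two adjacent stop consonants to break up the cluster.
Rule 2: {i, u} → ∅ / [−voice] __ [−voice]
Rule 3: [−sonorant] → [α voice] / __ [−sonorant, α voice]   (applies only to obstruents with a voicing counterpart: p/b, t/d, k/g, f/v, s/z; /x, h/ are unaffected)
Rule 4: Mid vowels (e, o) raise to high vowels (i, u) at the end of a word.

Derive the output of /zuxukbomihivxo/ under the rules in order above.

zuxkibomihifxu

Rule 1 (stop-cluster i-epenthesis): /k/ and /b/ form a stop–stop cluster, so [i] is inserted between them. /zuxukbomihivxo/ → zuxukibomihivxo.
Rule 2 (high vowel syncope): /u/ is a high vowel flanked by voiceless consonants /x/ and /k/, so it deletes. /zuxukibomihivxo/ → zuxkibomihivxo.
Rule 3 (regressive voicing assimilation): /v/ precedes the voiceless obstruent /x/, so it devoices to [f] by assimilation. /zuxkibomihivxo/ → zuxkibomihifxo.
Rule 4 (final vowel raising): /o/ is a mid vowel in word-final position, so it raises to [u]. /zuxkibomihifxo/ → zuxkibomihifxu.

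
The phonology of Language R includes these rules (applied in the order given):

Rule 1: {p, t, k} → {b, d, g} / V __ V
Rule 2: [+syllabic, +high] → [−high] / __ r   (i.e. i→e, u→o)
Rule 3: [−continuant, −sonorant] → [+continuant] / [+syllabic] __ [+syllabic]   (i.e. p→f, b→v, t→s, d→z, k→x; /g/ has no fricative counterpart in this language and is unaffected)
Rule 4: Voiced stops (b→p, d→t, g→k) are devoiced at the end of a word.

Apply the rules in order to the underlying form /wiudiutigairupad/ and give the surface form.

wiuziuzigaeruvat

Rule 1 (intervocalic voicing): /t/ is a voiceless stop between vowels /u/ and /i/, so it voices to [d]. /p/ is a voiceless stop between vowels /u/ and /a/, so it voices to [b]. /wiudiutigairupad/ → wiudiudigairubad.
Rule 2 (pre-rhotic lowering): /i/ is a high vowel immediately before /r/, so it lowers to [e]. /wiudiudigairubad/ → wiudiudigaerubad.
Rule 3 (intervocalic spirantization): /d/ is a stop between vowels /u/ and /i/, so it spirantizes to the fricative [z]. /d/ is a stop between vowels /u/ and /i/, so it spirantizes to the fricative [z]. /b/ is a stop between vowels /u/ and /a/, so it spirantizes to the fricative [v]. /wiudiudigaerubad/ → wiuziuzigaeruvad.
Rule 4 (final devoicing): /d/ is a voiced stop in word-final position, so it devoices to [t]. /wiuziuzigaeruvad/ → wiuziuzigaeruvat.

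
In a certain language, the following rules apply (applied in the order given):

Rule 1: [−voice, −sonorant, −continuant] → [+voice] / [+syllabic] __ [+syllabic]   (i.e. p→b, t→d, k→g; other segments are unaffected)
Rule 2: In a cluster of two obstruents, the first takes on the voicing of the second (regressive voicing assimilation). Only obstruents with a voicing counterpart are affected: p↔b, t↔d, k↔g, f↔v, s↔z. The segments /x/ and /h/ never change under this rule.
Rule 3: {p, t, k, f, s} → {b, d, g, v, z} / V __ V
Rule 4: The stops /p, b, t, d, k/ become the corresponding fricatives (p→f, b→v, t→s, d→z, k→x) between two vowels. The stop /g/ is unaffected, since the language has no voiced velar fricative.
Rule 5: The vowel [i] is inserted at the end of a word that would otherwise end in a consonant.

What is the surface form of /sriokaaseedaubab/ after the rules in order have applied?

sriogaazeezauvabi

Rule 1 (intervocalic voicing): /k/ is a voiceless stop between vowels /o/ and /a/, so it voices to [g]. /sriokaaseedaubab/ → sriogaaseedaubab.
Rule 2 (regressive voicing assimilation): no segment meets the environment; /sriogaaseedaubab/ is unchanged.
Rule 3 (intervocalic voicing): /s/ is a voiceless obstruent between vowels /a/ and /e/, so it voices to [z]. /sriogaaseedaubab/ → sriogaazeedaubab.
Rule 4 (intervocalic spirantization): /d/ is a stop between vowels /e/ and /a/, so it spirantizes to the fricative [z]. /b/ is a stop between vowels /u/ and /a/, so it spirantizes to the fricative [v]. /sriogaazeedaubab/ → sriogaazeezauvab.
Rule 5 (final i-epenthesis): the form ends in the consonant /b/, so [i] is inserted word-finally. /sriogaazeezauvab/ → sriogaazeezauvabi.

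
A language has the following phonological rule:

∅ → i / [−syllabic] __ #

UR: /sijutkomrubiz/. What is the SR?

the form ends in the consonant /z/, so [i] is inserted word-finally.
Surface form: [sijutkomrubizi].

sijutkomrubizi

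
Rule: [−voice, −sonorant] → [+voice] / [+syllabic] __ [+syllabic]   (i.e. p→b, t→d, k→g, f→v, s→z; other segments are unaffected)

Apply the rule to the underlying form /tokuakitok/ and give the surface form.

toguagidok

Scanning /tokuakitok/: /t/ at position 1 is not in the conditioning environment; /k/ is a voiceless obstruent between vowels /o/ and /u/, so it voices to [g]; /k/ is a voiceless obstruent between vowels /a/ and /i/, so it voices to [g]; /t/ is a voiceless obstruent between vowels /i/ and /o/, so it voices to [d]; /k/ at position 10 is not in the conditioning environment.
Result: [toguagidok].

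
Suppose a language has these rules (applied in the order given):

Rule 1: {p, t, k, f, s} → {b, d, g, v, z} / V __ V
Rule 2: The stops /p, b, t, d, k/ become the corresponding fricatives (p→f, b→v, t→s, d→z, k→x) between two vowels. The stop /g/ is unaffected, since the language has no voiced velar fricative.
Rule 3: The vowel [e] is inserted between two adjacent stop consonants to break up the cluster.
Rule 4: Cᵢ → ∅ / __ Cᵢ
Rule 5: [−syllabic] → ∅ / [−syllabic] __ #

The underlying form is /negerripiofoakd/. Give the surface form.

negeriviovoaked

Rule 1 (intervocalic voicing): /p/ is a voiceless obstruent between vowels /i/ and /i/, so it voices to [b]. /f/ is a voiceless obstruent between vowels /o/ and /o/, so it voices to [v]. /negerripiofoakd/ → negerribiovoakd.
Rule 2 (intervocalic spirantization): /b/ is a stop between vowels /i/ and /i/, so it spirantizes to the fricative [v]. /negerribiovoakd/ → negerriviovoakd.
Rule 3 (stop-cluster e-epenthesis): /k/ and /d/ form a stop–stop cluster, so [e] is inserted between them. /negerriviovoakd/ → negerriviovoaked.
Rule 4 (degemination): /rr/ is a geminate; the first /r/ deletes. /negerriviovoaked/ → negeriviovoaked.
Rule 5 (final cluster simplification): no segment meets the environment; /negeriviovoaked/ is unchanged.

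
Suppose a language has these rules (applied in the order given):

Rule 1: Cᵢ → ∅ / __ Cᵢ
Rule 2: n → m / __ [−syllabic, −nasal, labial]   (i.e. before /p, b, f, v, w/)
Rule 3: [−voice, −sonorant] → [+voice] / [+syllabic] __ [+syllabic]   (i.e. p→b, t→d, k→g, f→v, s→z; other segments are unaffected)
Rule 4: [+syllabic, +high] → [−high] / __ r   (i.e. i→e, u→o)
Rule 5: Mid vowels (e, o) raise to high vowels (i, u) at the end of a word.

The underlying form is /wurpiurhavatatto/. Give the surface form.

worpiorhavadadu

Rule 1 (degemination): /tt/ is a geminate; the first /t/ deletes. /wurpiurhavatatto/ → wurpiurhavatato.
Rule 2 (nasal place assimilation): no segment meets the environment; /wurpiurhavatato/ is unchanged.
Rule 3 (intervocalic voicing): /t/ is a voiceless obstruent between vowels /a/ and /a/, so it voices to [d]. /t/ is a voiceless obstruent between vowels /a/ and /o/, so it voices to [d]. /wurpiurhavatato/ → wurpiurhavadado.
Rule 4 (pre-rhotic lowering): /u/ is a high vowel immediately before /r/, so it lowers to [o]. /u/ is a high vowel immediately before /r/, so it lowers to [o]. /wurpiurhavadado/ → worpiorhavadado.
Rule 5 (final vowel raising): /o/ is a mid vowel in word-final position, so it raises to [u]. /worpiorhavadado/ → worpiorhavadadu.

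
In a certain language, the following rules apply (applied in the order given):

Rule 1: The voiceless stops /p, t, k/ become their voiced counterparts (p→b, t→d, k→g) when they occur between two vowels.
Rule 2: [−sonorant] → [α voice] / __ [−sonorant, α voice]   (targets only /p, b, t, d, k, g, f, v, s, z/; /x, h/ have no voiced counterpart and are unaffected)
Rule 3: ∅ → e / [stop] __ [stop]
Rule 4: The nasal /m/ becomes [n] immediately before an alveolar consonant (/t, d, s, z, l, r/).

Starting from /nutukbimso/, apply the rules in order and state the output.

Rule 1 (intervocalic voicing): /t/ is a voiceless stop between vowels /u/ and /u/, so it voices to [d]. /nutukbimso/ → nudukbimso.
Rule 2 (regressive voicing assimilation): /k/ precedes the voiced obstruent /b/, so it voices to [g] by assimilation. /nudukbimso/ → nudugbimso.
Rule 3 (stop-cluster e-epenthesis): /g/ and /b/ form a stop–stop cluster, so [e] is inserted between them. /nudugbimso/ → nudugebimso.
Rule 4 (nasal place assimilation): /m/ precedes the alveolar consonant /s/, so it assimilates in place to [n]. /nudugebimso/ → nudugebinso.

nudugebinso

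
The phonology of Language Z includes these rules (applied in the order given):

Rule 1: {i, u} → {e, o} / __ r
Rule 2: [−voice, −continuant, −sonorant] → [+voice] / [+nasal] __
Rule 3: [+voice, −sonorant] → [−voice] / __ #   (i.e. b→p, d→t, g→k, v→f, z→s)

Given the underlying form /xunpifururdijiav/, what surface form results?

Rule 1 (pre-rhotic lowering): /u/ is a high vowel immediately before /r/, so it lowers to [o]. /u/ is a high vowel immediately before /r/, so it lowers to [o]. /xunpifururdijiav/ → xunpiforordijiav.
Rule 2 (post-nasal voicing): /p/ is a voiceless stop immediately after the nasal /n/, so it voices to [b]. /xunpiforordijiav/ → xunbiforordijiav.
Rule 3 (final devoicing): /v/ is a voiced obstruent in word-final position, so it devoices to [f]. /xunbiforordijiav/ → xunbiforordijiaf.

xunbiforordijiaf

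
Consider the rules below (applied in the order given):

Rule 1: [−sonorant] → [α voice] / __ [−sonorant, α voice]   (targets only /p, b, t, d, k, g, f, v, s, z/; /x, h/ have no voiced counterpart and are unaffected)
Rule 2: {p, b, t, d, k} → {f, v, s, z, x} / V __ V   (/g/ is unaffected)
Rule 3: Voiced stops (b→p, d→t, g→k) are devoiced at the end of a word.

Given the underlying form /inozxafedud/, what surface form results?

inosxafezut

Rule 1 (regressive voicing assimilation): /z/ precedes the voiceless obstruent /x/, so it devoices to [s] by assimilation. /inozxafedud/ → inosxafedud.
Rule 2 (intervocalic spirantization): /d/ is a stop between vowels /e/ and /u/, so it spirantizes to the fricative [z]. /inosxafedud/ → inosxafezud.
Rule 3 (final devoicing): /d/ is a voiced stop in word-final position, so it devoices to [t]. /inosxafezud/ → inosxafezut.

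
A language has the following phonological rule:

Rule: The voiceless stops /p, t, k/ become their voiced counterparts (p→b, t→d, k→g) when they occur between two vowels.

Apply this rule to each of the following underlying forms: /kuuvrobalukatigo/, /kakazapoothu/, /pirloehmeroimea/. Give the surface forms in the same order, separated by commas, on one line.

/kuuvrobalukatigo/: /k/ is a voiceless stop between vowels /u/ and /a/, so it voices to [g]. /t/ is a voiceless stop between vowels /a/ and /i/, so it voices to [d]. → [kuuvrobalugadigo].
/kakazapoothu/: /k/ is a voiceless stop between vowels /a/ and /a/, so it voices to [g]. /p/ is a voiceless stop between vowels /a/ and /o/, so it voices to [b]. → [kagazaboothu].
/pirloehmeroimea/: the rule's environment is not met; surfaces unchanged as [pirloehmeroimea].

kuuvrobalugadigo, kagazaboothu, pirloehmeroimea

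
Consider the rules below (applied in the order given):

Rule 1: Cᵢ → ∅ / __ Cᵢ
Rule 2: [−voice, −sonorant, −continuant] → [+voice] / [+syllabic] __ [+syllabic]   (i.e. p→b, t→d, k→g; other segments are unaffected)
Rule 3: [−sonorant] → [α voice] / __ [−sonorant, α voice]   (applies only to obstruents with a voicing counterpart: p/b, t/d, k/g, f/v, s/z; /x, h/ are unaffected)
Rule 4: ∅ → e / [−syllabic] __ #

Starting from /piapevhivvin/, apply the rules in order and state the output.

piabefhivine

Rule 1 (degemination): /vv/ is a geminate; the first /v/ deletes. /piapevhivvin/ → piapevhivin.
Rule 2 (intervocalic voicing): /p/ is a voiceless stop between vowels /a/ and /e/, so it voices to [b]. /piapevhivin/ → piabevhivin.
Rule 3 (regressive voicing assimilation): /v/ precedes the voiceless obstruent /h/, so it devoices to [f] by assimilation. /piabevhivin/ → piabefhivin.
Rule 4 (final e-epenthesis): the form ends in the consonant /n/, so [e] is inserted word-finally. /piabefhivin/ → piabefhivine.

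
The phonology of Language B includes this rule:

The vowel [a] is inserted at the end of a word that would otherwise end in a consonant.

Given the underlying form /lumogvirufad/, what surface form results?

lumogvirufada

the form ends in the consonant /d/, so [a] is inserted word-finally.
Surface form: [lumogvirufada].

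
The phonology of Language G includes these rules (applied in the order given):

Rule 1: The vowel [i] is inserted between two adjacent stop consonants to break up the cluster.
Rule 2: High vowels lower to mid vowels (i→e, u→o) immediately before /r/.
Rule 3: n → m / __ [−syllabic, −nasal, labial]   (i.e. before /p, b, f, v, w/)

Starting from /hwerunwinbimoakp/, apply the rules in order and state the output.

hwerumwimbimoakip

Rule 1 (stop-cluster i-epenthesis): /k/ and /p/ form a stop–stop cluster, so [i] is inserted between them. /hwerunwinbimoakp/ → hwerunwinbimoakip.
Rule 2 (pre-rhotic lowering): no segment meets the environment; /hwerunwinbimoakip/ is unchanged.
Rule 3 (nasal place assimilation): /n/ precedes the labial consonant /w/, so it assimilates in place to [m]. /n/ precedes the labial consonant /b/, so it assimilates in place to [m]. /hwerunwinbimoakip/ → hwerumwimbimoakip.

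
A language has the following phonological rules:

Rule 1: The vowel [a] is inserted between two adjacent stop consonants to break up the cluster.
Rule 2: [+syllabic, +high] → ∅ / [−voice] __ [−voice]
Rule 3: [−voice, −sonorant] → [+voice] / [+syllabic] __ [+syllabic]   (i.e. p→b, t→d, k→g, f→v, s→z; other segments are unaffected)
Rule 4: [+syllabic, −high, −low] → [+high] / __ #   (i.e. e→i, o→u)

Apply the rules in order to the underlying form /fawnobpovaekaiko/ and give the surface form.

fawnobabovaegaigu

Rule 1 (stop-cluster a-epenthesis): /b/ and /p/ form a stop–stop cluster, so [a] is inserted between them. /fawnobpovaekaiko/ → fawnobapovaekaiko.
Rule 2 (high vowel syncope): no segment meets the environment; /fawnobapovaekaiko/ is unchanged.
Rule 3 (intervocalic voicing): /p/ is a voiceless obstruent between vowels /a/ and /o/, so it voices to [b]. /k/ is a voiceless obstruent between vowels /e/ and /a/, so it voices to [g]. /k/ is a voiceless obstruent between vowels /i/ and /o/, so it voices to [g]. /fawnobapovaekaiko/ → fawnobabovaegaigo.
Rule 4 (final vowel raising): /o/ is a mid vowel in word-final position, so it raises to [u]. /fawnobabovaegaigo/ → fawnobabovaegaigu.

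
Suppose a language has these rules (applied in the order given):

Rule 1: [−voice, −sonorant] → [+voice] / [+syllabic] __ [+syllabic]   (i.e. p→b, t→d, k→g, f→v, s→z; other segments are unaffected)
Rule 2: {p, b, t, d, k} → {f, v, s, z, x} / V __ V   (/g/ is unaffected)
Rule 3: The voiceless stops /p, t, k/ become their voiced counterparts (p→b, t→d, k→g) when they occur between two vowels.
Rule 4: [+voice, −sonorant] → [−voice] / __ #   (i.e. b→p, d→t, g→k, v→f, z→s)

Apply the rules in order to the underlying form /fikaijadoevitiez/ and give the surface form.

figaijazoevizies

Rule 1 (intervocalic voicing): /k/ is a voiceless obstruent between vowels /i/ and /a/, so it voices to [g]. /t/ is a voiceless obstruent between vowels /i/ and /i/, so it voices to [d]. /fikaijadoevitiez/ → figaijadoevidiez.
Rule 2 (intervocalic spirantization): /d/ is a stop between vowels /a/ and /o/, so it spirantizes to the fricative [z]. /d/ is a stop between vowels /i/ and /i/, so it spirantizes to the fricative [z]. /figaijadoevidiez/ → figaijazoeviziez.
Rule 3 (intervocalic voicing): no segment meets the environment; /figaijazoeviziez/ is unchanged.
Rule 4 (final devoicing): /z/ is a voiced obstruent in word-final position, so it devoices to [s]. /figaijazoeviziez/ → figaijazoevizies.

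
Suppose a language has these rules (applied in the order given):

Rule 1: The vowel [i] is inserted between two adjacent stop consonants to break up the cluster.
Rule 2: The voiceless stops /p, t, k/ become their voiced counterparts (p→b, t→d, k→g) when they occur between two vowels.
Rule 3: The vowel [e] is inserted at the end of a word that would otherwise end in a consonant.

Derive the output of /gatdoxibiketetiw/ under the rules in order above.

Rule 1 (stop-cluster i-epenthesis): /t/ and /d/ form a stop–stop cluster, so [i] is inserted between them. /gatdoxibiketetiw/ → gatidoxibiketetiw.
Rule 2 (intervocalic voicing): /t/ is a voiceless stop between vowels /a/ and /i/, so it voices to [d]. /k/ is a voiceless stop between vowels /i/ and /e/, so it voices to [g]. /t/ is a voiceless stop between vowels /e/ and /e/, so it voices to [d]. /t/ is a voiceless stop between vowels /e/ and /i/, so it voices to [d]. /gatidoxibiketetiw/ → gadidoxibigedediw.
Rule 3 (final e-epenthesis): the form ends in the consonant /w/, so [e] is inserted word-finally. /gadidoxibigedediw/ → gadidoxibigedediwe.

gadidoxibigedediwe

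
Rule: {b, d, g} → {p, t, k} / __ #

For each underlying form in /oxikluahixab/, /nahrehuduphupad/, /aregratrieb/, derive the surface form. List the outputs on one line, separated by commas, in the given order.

oxikluahixap, nahrehuduphupat, aregratriep

/oxikluahixab/: /b/ is a voiced stop in word-final position, so it devoices to [p]. → [oxikluahixap].
/nahrehuduphupad/: /d/ is a voiced stop in word-final position, so it devoices to [t]. → [nahrehuduphupat].
/aregratrieb/: /b/ is a voiced stop in word-final position, so it devoices to [p]. → [aregratriep].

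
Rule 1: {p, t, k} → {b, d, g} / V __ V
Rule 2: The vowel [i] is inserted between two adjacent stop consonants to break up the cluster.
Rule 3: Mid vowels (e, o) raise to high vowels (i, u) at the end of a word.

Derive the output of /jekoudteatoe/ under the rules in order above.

jegouditeadoi

Rule 1 (intervocalic voicing): /k/ is a voiceless stop between vowels /e/ and /o/, so it voices to [g]. /t/ is a voiceless stop between vowels /a/ and /o/, so it voices to [d]. /jekoudteatoe/ → jegoudteadoe.
Rule 2 (stop-cluster i-epenthesis): /d/ and /t/ form a stop–stop cluster, so [i] is inserted between them. /jegoudteadoe/ → jegouditeadoe.
Rule 3 (final vowel raising): /e/ is a mid vowel in word-final position, so it raises to [i]. /jegouditeadoe/ → jegouditeadoi.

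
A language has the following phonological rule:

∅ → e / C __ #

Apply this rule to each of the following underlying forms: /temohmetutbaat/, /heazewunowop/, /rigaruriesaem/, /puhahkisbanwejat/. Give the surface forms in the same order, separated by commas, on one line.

/temohmetutbaat/: the form ends in the consonant /t/, so [e] is inserted word-finally. → [temohmetutbaate].
/heazewunowop/: the form ends in the consonant /p/, so [e] is inserted word-finally. → [heazewunowope].
/rigaruriesaem/: the form ends in the consonant /m/, so [e] is inserted word-finally. → [rigaruriesaeme].
/puhahkisbanwejat/: the form ends in the consonant /t/, so [e] is inserted word-finally. → [puhahkisbanwejate].

temohmetutbaate, heazewunowope, rigaruriesaeme, puhahkisbanwejate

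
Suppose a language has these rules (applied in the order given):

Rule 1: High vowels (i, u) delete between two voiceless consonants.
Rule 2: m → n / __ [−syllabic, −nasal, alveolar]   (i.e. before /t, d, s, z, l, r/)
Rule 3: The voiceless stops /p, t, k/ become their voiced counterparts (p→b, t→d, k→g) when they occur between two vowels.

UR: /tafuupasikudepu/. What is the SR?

tafuubaskudebu

Rule 1 (high vowel syncope): /i/ is a high vowel flanked by voiceless consonants /s/ and /k/, so it deletes. /tafuupasikudepu/ → tafuupaskudepu.
Rule 2 (nasal place assimilation): no segment meets the environment; /tafuupaskudepu/ is unchanged.
Rule 3 (intervocalic voicing): /p/ is a voiceless stop between vowels /u/ and /a/, so it voices to [b]. /p/ is a voiceless stop between vowels /e/ and /u/, so it voices to [b]. /tafuupaskudepu/ → tafuubaskudebu.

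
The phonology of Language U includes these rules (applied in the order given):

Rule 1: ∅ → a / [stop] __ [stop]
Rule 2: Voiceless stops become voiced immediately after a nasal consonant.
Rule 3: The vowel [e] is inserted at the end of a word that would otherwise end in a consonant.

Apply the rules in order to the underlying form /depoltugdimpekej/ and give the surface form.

depoltugadimbekeje

Rule 1 (stop-cluster a-epenthesis): /g/ and /d/ form a stop–stop cluster, so [a] is inserted between them. /depoltugdimpekej/ → depoltugadimpekej.
Rule 2 (post-nasal voicing): /p/ is a voiceless stop immediately after the nasal /m/, so it voices to [b]. /depoltugadimpekej/ → depoltugadimbekej.
Rule 3 (final e-epenthesis): the form ends in the consonant /j/, so [e] is inserted word-finally. /depoltugadimbekej/ → depoltugadimbekeje.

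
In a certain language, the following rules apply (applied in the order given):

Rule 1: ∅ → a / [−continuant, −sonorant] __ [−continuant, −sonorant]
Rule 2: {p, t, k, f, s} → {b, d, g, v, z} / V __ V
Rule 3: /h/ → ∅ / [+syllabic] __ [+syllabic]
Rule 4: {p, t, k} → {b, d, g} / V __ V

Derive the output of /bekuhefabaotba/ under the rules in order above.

Rule 1 (stop-cluster a-epenthesis): /t/ and /b/ form a stop–stop cluster, so [a] is inserted between them. /bekuhefabaotba/ → bekuhefabaotaba.
Rule 2 (intervocalic voicing): /k/ is a voiceless obstruent between vowels /e/ and /u/, so it voices to [g]. /f/ is a voiceless obstruent between vowels /e/ and /a/, so it voices to [v]. /t/ is a voiceless obstruent between vowels /o/ and /a/, so it voices to [d]. /bekuhefabaotaba/ → beguhevabaodaba.
Rule 3 (intervocalic h-deletion): /h/ occurs between vowels /u/ and /e/, so it deletes. /beguhevabaodaba/ → beguevabaodaba.
Rule 4 (intervocalic voicing): no segment meets the environment; /beguevabaodaba/ is unchanged.

beguevabaodaba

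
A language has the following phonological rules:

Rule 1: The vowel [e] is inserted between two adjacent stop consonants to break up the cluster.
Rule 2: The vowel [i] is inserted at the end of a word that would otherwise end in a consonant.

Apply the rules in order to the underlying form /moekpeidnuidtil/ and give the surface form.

Rule 1 (stop-cluster e-epenthesis): /k/ and /p/ form a stop–stop cluster, so [e] is inserted between them. /d/ and /t/ form a stop–stop cluster, so [e] is inserted between them. /moekpeidnuidtil/ → moekepeidnuidetil.
Rule 2 (final i-epenthesis): the form ends in the consonant /l/, so [i] is inserted word-finally. /moekepeidnuidetil/ → moekepeidnuidetili.

moekepeidnuidetili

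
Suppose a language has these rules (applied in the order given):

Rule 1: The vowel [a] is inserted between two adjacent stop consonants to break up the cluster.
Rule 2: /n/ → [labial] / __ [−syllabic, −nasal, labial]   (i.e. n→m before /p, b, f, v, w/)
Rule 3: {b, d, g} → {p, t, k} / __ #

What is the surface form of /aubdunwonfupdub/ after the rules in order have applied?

Rule 1 (stop-cluster a-epenthesis): /b/ and /d/ form a stop–stop cluster, so [a] is inserted between them. /p/ and /d/ form a stop–stop cluster, so [a] is inserted between them. /aubdunwonfupdub/ → aubadunwonfupadub.
Rule 2 (nasal place assimilation): /n/ precedes the labial consonant /w/, so it assimilates in place to [m]. /n/ precedes the labial consonant /f/, so it assimilates in place to [m]. /aubadunwonfupadub/ → aubadumwomfupadub.
Rule 3 (final devoicing): /b/ is a voiced stop in word-final position, so it devoices to [p]. /aubadumwomfupadub/ → aubadumwomfupadup.

aubadumwomfupadup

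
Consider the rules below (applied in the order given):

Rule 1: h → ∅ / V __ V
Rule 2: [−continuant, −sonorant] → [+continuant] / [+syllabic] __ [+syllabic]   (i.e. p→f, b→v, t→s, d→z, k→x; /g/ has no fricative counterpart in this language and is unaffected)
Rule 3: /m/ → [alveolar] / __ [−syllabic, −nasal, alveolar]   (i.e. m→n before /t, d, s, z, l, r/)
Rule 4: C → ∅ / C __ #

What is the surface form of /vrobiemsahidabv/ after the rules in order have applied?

vroviensaizab

Rule 1 (intervocalic h-deletion): /h/ occurs between vowels /a/ and /i/, so it deletes. /vrobiemsahidabv/ → vrobiemsaidabv.
Rule 2 (intervocalic spirantization): /b/ is a stop between vowels /o/ and /i/, so it spirantizes to the fricative [v]. /d/ is a stop between vowels /i/ and /a/, so it spirantizes to the fricative [z]. /vrobiemsaidabv/ → vroviemsaizabv.
Rule 3 (nasal place assimilation): /m/ precedes the alveolar consonant /s/, so it assimilates in place to [n]. /vroviemsaizabv/ → vroviensaizabv.
Rule 4 (final cluster simplification): /v/ is the second consonant of a word-final cluster /bv/, so it deletes. /vroviensaizabv/ → vroviensaizab.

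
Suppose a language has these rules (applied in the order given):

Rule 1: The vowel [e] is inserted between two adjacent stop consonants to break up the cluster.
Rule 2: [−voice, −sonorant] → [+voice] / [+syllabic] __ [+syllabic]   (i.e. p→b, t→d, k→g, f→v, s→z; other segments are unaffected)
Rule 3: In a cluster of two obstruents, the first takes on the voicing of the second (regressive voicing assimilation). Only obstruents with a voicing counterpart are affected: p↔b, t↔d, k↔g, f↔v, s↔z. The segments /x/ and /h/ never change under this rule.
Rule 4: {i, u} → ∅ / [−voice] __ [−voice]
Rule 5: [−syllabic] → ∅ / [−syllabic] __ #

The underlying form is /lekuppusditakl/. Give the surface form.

Rule 1 (stop-cluster e-epenthesis): /p/ and /p/ form a stop–stop cluster, so [e] is inserted between them. /lekuppusditakl/ → lekupepusditakl.
Rule 2 (intervocalic voicing): /k/ is a voiceless obstruent between vowels /e/ and /u/, so it voices to [g]. /p/ is a voiceless obstruent between vowels /u/ and /e/, so it voices to [b]. /p/ is a voiceless obstruent between vowels /e/ and /u/, so it voices to [b]. /t/ is a voiceless obstruent between vowels /i/ and /a/, so it voices to [d]. /lekupepusditakl/ → legubebusdidakl.
Rule 3 (regressive voicing assimilation): /s/ precedes the voiced obstruent /d/, so it voices to [z] by assimilation. /legubebusdidakl/ → legubebuzdidakl.
Rule 4 (high vowel syncope): no segment meets the environment; /legubebuzdidakl/ is unchanged.
Rule 5 (final cluster simplification): /l/ is the second consonant of a word-final cluster /kl/, so it deletes. /legubebuzdidakl/ → legubebuzdidak.

legubebuzdidak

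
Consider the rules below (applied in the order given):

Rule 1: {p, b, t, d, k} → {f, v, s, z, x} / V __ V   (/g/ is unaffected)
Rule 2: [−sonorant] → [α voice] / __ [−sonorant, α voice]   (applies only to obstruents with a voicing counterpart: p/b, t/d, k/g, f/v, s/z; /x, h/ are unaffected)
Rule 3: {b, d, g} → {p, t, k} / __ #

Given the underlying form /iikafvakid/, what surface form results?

Rule 1 (intervocalic spirantization): /k/ is a stop between vowels /i/ and /a/, so it spirantizes to the fricative [x]. /k/ is a stop between vowels /a/ and /i/, so it spirantizes to the fricative [x]. /iikafvakid/ → iixafvaxid.
Rule 2 (regressive voicing assimilation): /f/ precedes the voiced obstruent /v/, so it voices to [v] by assimilation. /iixafvaxid/ → iixavvaxid.
Rule 3 (final devoicing): /d/ is a voiced stop in word-final position, so it devoices to [t]. /iixavvaxid/ → iixavvaxit.

iixavvaxit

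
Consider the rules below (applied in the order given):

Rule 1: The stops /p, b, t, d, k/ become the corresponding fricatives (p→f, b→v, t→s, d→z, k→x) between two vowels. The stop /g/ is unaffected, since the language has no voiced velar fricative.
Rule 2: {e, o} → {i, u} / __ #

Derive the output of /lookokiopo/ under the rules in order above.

looxoxiofu

Rule 1 (intervocalic spirantization): /k/ is a stop between vowels /o/ and /o/, so it spirantizes to the fricative [x]. /k/ is a stop between vowels /o/ and /i/, so it spirantizes to the fricative [x]. /p/ is a stop between vowels /o/ and /o/, so it spirantizes to the fricative [f]. /lookokiopo/ → looxoxiofo.
Rule 2 (final vowel raising): /o/ is a mid vowel in word-final position, so it raises to [u]. /looxoxiofo/ → looxoxiofu.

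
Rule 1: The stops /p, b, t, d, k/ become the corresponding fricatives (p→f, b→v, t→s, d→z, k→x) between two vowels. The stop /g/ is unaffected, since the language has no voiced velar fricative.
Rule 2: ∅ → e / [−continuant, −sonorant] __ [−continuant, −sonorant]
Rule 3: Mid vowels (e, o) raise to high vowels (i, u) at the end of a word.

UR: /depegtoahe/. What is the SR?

defegetoahi

Rule 1 (intervocalic spirantization): /p/ is a stop between vowels /e/ and /e/, so it spirantizes to the fricative [f]. /depegtoahe/ → defegtoahe.
Rule 2 (stop-cluster e-epenthesis): /g/ and /t/ form a stop–stop cluster, so [e] is inserted between them. /defegtoahe/ → defegetoahe.
Rule 3 (final vowel raising): /e/ is a mid vowel in word-final position, so it raises to [i]. /defegetoahe/ → defegetoahi.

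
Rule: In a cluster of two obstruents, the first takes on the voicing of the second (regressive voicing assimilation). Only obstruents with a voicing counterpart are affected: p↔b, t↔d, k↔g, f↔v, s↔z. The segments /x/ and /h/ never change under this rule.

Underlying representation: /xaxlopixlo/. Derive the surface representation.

No segment of /xaxlopixlo/ meets the structural description of the rule, so the form surfaces unchanged.

xaxlopixlo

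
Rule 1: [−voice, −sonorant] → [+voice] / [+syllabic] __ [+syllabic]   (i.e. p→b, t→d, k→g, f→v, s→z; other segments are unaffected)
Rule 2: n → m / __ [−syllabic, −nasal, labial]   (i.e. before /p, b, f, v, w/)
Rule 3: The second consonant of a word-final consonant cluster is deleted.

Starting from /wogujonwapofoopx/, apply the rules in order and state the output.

wogujomwabovoop

Rule 1 (intervocalic voicing): /p/ is a voiceless obstruent between vowels /a/ and /o/, so it voices to [b]. /f/ is a voiceless obstruent between vowels /o/ and /o/, so it voices to [v]. /wogujonwapofoopx/ → wogujonwabovoopx.
Rule 2 (nasal place assimilation): /n/ precedes the labial consonant /w/, so it assimilates in place to [m]. /wogujonwabovoopx/ → wogujomwabovoopx.
Rule 3 (final cluster simplification): /x/ is the second consonant of a word-final cluster /px/, so it deletes. /wogujomwabovoopx/ → wogujomwabovoop.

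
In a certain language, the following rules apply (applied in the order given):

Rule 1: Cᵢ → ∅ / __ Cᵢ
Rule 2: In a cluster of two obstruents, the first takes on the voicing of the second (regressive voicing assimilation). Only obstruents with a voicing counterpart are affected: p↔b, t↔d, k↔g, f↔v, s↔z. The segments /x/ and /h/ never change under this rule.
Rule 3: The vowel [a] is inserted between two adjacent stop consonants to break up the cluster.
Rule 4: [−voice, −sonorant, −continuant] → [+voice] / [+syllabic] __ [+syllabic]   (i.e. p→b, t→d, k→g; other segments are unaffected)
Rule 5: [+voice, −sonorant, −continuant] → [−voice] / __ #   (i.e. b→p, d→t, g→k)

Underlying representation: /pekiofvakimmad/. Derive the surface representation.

pegiovvagimat

Rule 1 (degemination): /mm/ is a geminate; the first /m/ deletes. /pekiofvakimmad/ → pekiofvakimad.
Rule 2 (regressive voicing assimilation): /f/ precedes the voiced obstruent /v/, so it voices to [v] by assimilation. /pekiofvakimad/ → pekiovvakimad.
Rule 3 (stop-cluster a-epenthesis): no segment meets the environment; /pekiovvakimad/ is unchanged.
Rule 4 (intervocalic voicing): /k/ is a voiceless stop between vowels /e/ and /i/, so it voices to [g]. /k/ is a voiceless stop between vowels /a/ and /i/, so it voices to [g]. /pekiovvakimad/ → pegiovvagimad.
Rule 5 (final devoicing): /d/ is a voiced stop in word-final position, so it devoices to [t]. /pegiovvagimad/ → pegiovvagimat.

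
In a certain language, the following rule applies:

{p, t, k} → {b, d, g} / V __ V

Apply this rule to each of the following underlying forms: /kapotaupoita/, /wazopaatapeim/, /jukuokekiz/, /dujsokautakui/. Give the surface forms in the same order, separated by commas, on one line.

kabodauboida, wazobaadabeim, juguogegiz, dujsogaudagui

/kapotaupoita/: /p/ is a voiceless stop between vowels /a/ and /o/, so it voices to [b]. /t/ is a voiceless stop between vowels /o/ and /a/, so it voices to [d]. /p/ is a voiceless stop between vowels /u/ and /o/, so it voices to [b]. /t/ is a voiceless stop between vowels /i/ and /a/, so it voices to [d]. → [kabodauboida].
/wazopaatapeim/: /p/ is a voiceless stop between vowels /o/ and /a/, so it voices to [b]. /t/ is a voiceless stop between vowels /a/ and /a/, so it voices to [d]. /p/ is a voiceless stop between vowels /a/ and /e/, so it voices to [b]. → [wazobaadabeim].
/jukuokekiz/: /k/ is a voiceless stop between vowels /u/ and /u/, so it voices to [g]. /k/ is a voiceless stop between vowels /o/ and /e/, so it voices to [g]. /k/ is a voiceless stop between vowels /e/ and /i/, so it voices to [g]. → [juguogegiz].
/dujsokautakui/: /k/ is a voiceless stop between vowels /o/ and /a/, so it voices to [g]. /t/ is a voiceless stop between vowels /u/ and /a/, so it voices to [d]. /k/ is a voiceless stop between vowels /a/ and /u/, so it voices to [g]. → [dujsogaudagui].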